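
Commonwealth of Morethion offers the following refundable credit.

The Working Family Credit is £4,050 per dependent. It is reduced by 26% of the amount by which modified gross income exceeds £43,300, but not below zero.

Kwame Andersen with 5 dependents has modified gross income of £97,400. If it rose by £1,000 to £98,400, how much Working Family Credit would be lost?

At £97,400 — base = 5 × £4,050 = £20,250. 26% of the £54,100 excess over £43,300 is £14,066; credit = £20,250 − £14,066 = £6,184.
At £98,400 — base = 5 × £4,050 = £20,250. 26% of the £55,100 excess over £43,300 is £14,326; credit = £20,250 − £14,326 = £5,924.
Lost: £6,184 − £5,924 = £260.

£260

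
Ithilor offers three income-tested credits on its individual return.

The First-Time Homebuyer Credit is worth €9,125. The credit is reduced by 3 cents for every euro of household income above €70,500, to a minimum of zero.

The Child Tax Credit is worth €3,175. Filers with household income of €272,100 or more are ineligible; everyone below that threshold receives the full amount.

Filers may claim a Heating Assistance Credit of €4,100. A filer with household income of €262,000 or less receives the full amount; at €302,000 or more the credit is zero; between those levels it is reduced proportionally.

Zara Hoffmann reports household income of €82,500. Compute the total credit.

€16,040

First-Time Homebuyer Credit: 3% of the €12,000 excess over €70,500 is €360; credit = €9,125 − €360 = €8,765.
Child Tax Credit: €82,500 is below the €272,100 cutoff, so the full €3,175 applies.
Heating Assistance Credit: €82,500 is at or below the €262,000 threshold, so the full €4,100 applies.
Total: €8,765 + €3,175 + €4,100 = €16,040.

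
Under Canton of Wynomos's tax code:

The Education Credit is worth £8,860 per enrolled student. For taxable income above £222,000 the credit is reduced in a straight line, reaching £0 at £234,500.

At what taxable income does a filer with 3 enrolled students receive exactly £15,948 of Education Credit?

£227,000

Full credit = 3 × £8,860 = £26,580.
£15,948 is 15,948/26,580 of the full £26,580, so 10,632/26,580 of the £12,500 range has been used: income = £222,000 + £12,500 × 10,632/26,580 = £227,000.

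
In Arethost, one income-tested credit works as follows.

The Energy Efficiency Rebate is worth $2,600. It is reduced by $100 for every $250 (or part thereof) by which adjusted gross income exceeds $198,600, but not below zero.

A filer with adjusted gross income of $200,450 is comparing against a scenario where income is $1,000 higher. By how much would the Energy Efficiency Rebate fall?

At $200,450 — income exceeds $198,600 by $1,850, which is 8 full-or-partial $250 increments; reduction = 8 × $100 = $800, leaving $1,800.
At $201,450 — income exceeds $198,600 by $2,850, which is 12 full-or-partial $250 increments; reduction = 12 × $100 = $1,200, leaving $1,400.
Lost: $1,800 − $1,400 = $400.

$400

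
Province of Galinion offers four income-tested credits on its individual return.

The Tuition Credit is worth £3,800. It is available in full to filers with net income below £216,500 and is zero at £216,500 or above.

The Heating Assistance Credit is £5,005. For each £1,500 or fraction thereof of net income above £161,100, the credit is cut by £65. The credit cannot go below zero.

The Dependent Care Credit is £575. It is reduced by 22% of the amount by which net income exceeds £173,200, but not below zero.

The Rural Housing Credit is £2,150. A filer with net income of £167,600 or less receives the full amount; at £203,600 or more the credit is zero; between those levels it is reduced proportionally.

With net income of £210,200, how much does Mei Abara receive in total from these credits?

Tuition Credit: £210,200 is below the £216,500 cutoff, so the full £3,800 applies.
Heating Assistance Credit: income exceeds £161,100 by £49,100, which is 33 full-or-partial £1,500 increments; reduction = 33 × £65 = £2,145, leaving £2,860.
Dependent Care Credit: 22% of the £37,000 excess over £173,200 is £8,140 ≥ base, so the credit is £0.
Rural Housing Credit: £210,200 is at or above £203,600, so the credit is £0.
Total: £3,800 + £2,860 + £0 + £0 = £6,660.

£6,660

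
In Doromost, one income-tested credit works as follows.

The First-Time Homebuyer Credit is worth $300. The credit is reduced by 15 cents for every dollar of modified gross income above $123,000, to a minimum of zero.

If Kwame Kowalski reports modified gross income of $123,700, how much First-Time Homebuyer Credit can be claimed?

$195

First-Time Homebuyer Credit: 15% of the $700 excess over $123,000 is $105; credit = $300 − $105 = $195.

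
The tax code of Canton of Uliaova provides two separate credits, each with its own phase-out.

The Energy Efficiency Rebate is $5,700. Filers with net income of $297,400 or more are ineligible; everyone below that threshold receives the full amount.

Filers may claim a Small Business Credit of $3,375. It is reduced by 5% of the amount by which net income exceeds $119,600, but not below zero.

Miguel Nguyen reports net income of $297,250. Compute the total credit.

$5,700

Energy Efficiency Rebate: $297,250 is below the $297,400 cutoff, so the full $5,700 applies.
Small Business Credit: 5% of the $177,650 excess over $119,600 is $8,882.50 ≥ base, so the credit is $0.
Total: $5,700 + $0 = $5,700.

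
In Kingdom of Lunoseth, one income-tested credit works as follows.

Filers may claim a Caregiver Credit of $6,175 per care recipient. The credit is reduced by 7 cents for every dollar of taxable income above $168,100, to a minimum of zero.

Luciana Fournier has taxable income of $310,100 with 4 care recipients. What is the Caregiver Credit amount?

Caregiver Credit: base = 4 × $6,175 = $24,700. 7% of the $142,000 excess over $168,100 is $9,940; credit = $24,700 − $9,940 = $14,760.

$14,760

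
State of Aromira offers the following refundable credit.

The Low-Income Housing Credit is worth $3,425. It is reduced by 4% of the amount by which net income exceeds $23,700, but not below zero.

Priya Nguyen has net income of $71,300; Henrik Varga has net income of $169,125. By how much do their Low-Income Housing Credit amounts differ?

$1,521

Priya ($71,300): Low-Income Housing Credit: 4% of the $47,600 excess over $23,700 is $1,904; credit = $3,425 − $1,904 = $1,521.
Henrik ($169,125): Low-Income Housing Credit: 4% of the $145,425 excess over $23,700 is $5,817 ≥ base, so the credit is $0.
Difference: |$1,521 − $0| = $1,521.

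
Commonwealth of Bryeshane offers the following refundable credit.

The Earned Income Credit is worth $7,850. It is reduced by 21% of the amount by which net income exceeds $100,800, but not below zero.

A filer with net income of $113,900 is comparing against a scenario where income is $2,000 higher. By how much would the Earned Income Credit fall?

At $113,900 — 21% of the $13,100 excess over $100,800 is $2,751; credit = $7,850 − $2,751 = $5,099.
At $115,900 — 21% of the $15,100 excess over $100,800 is $3,171; credit = $7,850 − $3,171 = $4,679.
Lost: $5,099 − $4,679 = $420.

$420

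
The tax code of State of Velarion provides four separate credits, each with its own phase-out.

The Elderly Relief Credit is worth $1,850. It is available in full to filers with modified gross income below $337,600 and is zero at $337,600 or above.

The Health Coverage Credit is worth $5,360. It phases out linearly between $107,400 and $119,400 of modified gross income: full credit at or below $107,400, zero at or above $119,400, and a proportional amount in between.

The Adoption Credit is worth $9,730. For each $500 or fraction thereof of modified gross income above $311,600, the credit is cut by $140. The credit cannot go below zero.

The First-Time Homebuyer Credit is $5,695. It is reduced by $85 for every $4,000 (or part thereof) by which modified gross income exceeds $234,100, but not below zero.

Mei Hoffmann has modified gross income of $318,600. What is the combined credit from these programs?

Elderly Relief Credit: $318,600 is below the $337,600 cutoff, so the full $1,850 applies.
Health Coverage Credit: $318,600 is at or above $119,400, so the credit is $0.
Adoption Credit: income exceeds $311,600 by $7,000, which is 14 full-or-partial $500 increments; reduction = 14 × $140 = $1,960, leaving $7,770.
First-Time Homebuyer Credit: income exceeds $234,100 by $84,500, which is 22 full-or-partial $4,000 increments; reduction = 22 × $85 = $1,870, leaving $3,825.
Total: $1,850 + $0 + $7,770 + $3,825 = $13,445.

$13,445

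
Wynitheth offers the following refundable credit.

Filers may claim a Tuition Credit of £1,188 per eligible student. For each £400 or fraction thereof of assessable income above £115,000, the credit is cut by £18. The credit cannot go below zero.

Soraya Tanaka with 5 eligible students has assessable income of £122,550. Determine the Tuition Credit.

£5,598

Tuition Credit: base = 5 × £1,188 = £5,940. income exceeds £115,000 by £7,550, which is 19 full-or-partial £400 increments; reduction = 19 × £18 = £342, leaving £5,598.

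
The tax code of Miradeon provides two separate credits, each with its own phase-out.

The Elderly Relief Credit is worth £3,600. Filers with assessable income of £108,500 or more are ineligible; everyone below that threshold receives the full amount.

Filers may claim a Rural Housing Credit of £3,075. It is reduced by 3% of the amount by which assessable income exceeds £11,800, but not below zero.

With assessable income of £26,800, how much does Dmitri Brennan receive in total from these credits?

Elderly Relief Credit: £26,800 is below the £108,500 cutoff, so the full £3,600 applies.
Rural Housing Credit: 3% of the £15,000 excess over £11,800 is £450; credit = £3,075 − £450 = £2,625.
Total: £3,600 + £2,625 = £6,225.

£6,225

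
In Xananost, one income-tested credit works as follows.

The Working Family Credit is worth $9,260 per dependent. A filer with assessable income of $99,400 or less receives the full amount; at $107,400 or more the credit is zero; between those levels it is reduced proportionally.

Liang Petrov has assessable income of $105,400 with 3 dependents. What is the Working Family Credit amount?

Working Family Credit: base = 3 × $9,260 = $27,780. $105,400 is $6,000 into a $8,000 phase-out range, leaving 2,000/8,000 of the credit: $27,780 × 2,000/8,000 = $6,945.

$6,945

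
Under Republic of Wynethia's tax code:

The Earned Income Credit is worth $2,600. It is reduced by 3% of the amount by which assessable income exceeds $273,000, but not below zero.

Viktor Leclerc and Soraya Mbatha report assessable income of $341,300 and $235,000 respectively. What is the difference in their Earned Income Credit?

$2,049

Viktor ($341,300): Earned Income Credit: 3% of the $68,300 excess over $273,000 is $2,049; credit = $2,600 − $2,049 = $551.
Soraya ($235,000): Earned Income Credit: $235,000 is at or below the $273,000 threshold, so the full $2,600 applies.
Difference: |$551 − $2,600| = $2,049.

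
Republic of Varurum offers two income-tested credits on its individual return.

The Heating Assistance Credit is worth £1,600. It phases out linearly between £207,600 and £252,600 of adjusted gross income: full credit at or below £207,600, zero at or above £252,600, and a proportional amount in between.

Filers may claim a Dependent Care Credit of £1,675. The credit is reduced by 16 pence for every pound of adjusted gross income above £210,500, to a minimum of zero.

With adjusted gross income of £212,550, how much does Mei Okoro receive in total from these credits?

£2,771

Heating Assistance Credit: £212,550 is £4,950 into a £45,000 phase-out range, leaving 40,050/45,000 of the credit: £1,600 × 40,050/45,000 = £1,424.
Dependent Care Credit: 16% of the £2,050 excess over £210,500 is £328; credit = £1,675 − £328 = £1,347.
Total: £1,424 + £1,347 = £2,771.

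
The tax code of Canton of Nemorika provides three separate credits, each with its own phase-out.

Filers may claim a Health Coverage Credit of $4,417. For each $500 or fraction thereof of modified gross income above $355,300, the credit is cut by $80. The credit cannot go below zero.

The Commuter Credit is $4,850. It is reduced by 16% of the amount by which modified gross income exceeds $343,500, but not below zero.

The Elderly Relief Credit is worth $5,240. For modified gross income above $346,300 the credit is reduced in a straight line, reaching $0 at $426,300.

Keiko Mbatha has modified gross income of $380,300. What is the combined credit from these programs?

$3,430

Health Coverage Credit: income exceeds $355,300 by $25,000, which is 50 full-or-partial $500 increments; reduction = 50 × $80 = $4,000, leaving $417.
Commuter Credit: 16% of the $36,800 excess over $343,500 is $5,888 ≥ base, so the credit is $0.
Elderly Relief Credit: $380,300 is $34,000 into a $80,000 phase-out range, leaving 46,000/80,000 of the credit: $5,240 × 46,000/80,000 = $3,013.
Total: $417 + $0 + $3,013 = $3,430.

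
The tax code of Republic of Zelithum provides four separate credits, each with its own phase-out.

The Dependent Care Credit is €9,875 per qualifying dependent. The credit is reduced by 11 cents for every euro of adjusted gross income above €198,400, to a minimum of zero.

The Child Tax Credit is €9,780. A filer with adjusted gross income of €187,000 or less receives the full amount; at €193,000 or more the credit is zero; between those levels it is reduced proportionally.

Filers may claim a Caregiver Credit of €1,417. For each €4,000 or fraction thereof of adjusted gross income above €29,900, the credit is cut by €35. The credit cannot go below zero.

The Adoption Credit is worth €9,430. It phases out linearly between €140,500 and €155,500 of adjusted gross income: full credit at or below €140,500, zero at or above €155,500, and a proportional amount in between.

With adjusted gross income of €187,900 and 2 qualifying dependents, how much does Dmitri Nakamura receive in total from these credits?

€28,080

Dependent Care Credit: base = 2 × €9,875 = €19,750. €187,900 is at or below the €198,400 threshold, so the full €19,750 applies.
Child Tax Credit: €187,900 is €900 into a €6,000 phase-out range, leaving 5,100/6,000 of the credit: €9,780 × 5,100/6,000 = €8,313.
Caregiver Credit: income exceeds €29,900 by €158,000, which is 40 full-or-partial €4,000 increments; reduction = 40 × €35 = €1,400, leaving €17.
Adoption Credit: €187,900 is at or above €155,500, so the credit is €0.
Total: €19,750 + €8,313 + €17 + €0 = €28,080.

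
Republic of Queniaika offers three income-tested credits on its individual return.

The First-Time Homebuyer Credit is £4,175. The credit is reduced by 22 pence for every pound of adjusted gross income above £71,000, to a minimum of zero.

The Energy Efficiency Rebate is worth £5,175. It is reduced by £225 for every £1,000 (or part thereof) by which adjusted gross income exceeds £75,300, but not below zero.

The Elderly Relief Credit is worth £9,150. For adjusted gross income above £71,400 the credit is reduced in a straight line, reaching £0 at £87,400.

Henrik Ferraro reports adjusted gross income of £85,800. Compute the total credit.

£4,534

First-Time Homebuyer Credit: 22% of the £14,800 excess over £71,000 is £3,256; credit = £4,175 − £3,256 = £919.
Energy Efficiency Rebate: income exceeds £75,300 by £10,500, which is 11 full-or-partial £1,000 increments; reduction = 11 × £225 = £2,475, leaving £2,700.
Elderly Relief Credit: £85,800 is £14,400 into a £16,000 phase-out range, leaving 1,600/16,000 of the credit: £9,150 × 1,600/16,000 = £915.
Total: £919 + £2,700 + £915 = £4,534.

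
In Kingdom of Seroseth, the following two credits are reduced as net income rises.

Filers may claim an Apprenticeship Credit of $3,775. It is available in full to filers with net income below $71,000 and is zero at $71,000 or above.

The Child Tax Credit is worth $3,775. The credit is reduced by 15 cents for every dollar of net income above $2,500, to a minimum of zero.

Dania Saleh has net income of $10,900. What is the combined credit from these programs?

$6,290

Apprenticeship Credit: $10,900 is below the $71,000 cutoff, so the full $3,775 applies.
Child Tax Credit: 15% of the $8,400 excess over $2,500 is $1,260; credit = $3,775 − $1,260 = $2,515.
Total: $3,775 + $2,515 = $6,290.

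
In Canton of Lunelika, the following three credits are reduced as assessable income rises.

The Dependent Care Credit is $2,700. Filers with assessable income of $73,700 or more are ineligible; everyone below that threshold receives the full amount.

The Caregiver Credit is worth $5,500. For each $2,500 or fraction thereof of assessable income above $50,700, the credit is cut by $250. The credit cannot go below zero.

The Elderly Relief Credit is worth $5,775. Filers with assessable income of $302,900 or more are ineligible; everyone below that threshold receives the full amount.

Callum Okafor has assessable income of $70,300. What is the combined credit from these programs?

$11,975

Dependent Care Credit: $70,300 is below the $73,700 cutoff, so the full $2,700 applies.
Caregiver Credit: income exceeds $50,700 by $19,600, which is 8 full-or-partial $2,500 increments; reduction = 8 × $250 = $2,000, leaving $3,500.
Elderly Relief Credit: $70,300 is below the $302,900 cutoff, so the full $5,775 applies.
Total: $2,700 + $3,500 + $5,775 = $11,975.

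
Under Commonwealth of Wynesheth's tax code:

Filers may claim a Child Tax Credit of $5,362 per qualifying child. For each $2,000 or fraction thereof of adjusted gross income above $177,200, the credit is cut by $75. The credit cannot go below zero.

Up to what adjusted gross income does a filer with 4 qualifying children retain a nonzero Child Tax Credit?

Full credit = 4 × $5,362 = $21,448.
After 285 increments the reduction is 285 × $75 = $21,375, leaving $73; one more increment wipes it out. Increment 285 ends at excess 285 × $2,000 = $570,000, so the highest qualifying income is $177,200 + $570,000 = $747,200.

$747,200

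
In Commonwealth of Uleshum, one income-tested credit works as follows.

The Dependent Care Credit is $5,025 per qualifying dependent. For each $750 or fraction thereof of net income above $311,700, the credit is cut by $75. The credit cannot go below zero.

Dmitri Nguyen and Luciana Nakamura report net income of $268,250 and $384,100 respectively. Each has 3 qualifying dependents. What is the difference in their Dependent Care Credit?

Dmitri ($268,250): Dependent Care Credit: base = 3 × $5,025 = $15,075. $268,250 is at or below the $311,700 threshold, so the full $15,075 applies.
Luciana ($384,100): Dependent Care Credit: base = 3 × $5,025 = $15,075. income exceeds $311,700 by $72,400, which is 97 full-or-partial $750 increments; reduction = 97 × $75 = $7,275, leaving $7,800.
Difference: |$15,075 − $7,800| = $7,275.

$7,275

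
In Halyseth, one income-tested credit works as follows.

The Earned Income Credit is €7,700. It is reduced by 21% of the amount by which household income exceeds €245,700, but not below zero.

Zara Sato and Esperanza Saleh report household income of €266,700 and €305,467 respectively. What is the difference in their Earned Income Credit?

€3,290

Zara (€266,700): Earned Income Credit: 21% of the €21,000 excess over €245,700 is €4,410; credit = €7,700 − €4,410 = €3,290.
Esperanza (€305,467): Earned Income Credit: 21% of the €59,767 excess over €245,700 is €12,551.07 ≥ base, so the credit is €0.
Difference: |€3,290 − €0| = €3,290.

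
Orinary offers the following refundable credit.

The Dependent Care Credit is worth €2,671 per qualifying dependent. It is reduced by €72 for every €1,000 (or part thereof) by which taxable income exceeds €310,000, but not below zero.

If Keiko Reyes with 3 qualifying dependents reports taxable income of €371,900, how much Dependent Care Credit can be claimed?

Dependent Care Credit: base = 3 × €2,671 = €8,013. income exceeds €310,000 by €61,900, which is 62 full-or-partial €1,000 increments; reduction = 62 × €72 = €4,464, leaving €3,549.

€3,549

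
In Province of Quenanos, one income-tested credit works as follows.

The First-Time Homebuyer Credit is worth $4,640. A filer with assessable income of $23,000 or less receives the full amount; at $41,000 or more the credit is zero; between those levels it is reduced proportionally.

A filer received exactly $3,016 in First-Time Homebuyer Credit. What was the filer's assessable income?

$3,016 is 3,016/4,640 of the full $4,640, so 1,624/4,640 of the $18,000 range has been used: income = $23,000 + $18,000 × 1,624/4,640 = $29,300.

$29,300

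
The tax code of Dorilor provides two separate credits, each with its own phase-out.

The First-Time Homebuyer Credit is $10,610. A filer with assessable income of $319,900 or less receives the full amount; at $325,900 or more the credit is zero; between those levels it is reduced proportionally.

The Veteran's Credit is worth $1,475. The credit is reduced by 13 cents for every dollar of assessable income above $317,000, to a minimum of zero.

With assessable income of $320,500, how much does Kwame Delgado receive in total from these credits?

First-Time Homebuyer Credit: $320,500 is $600 into a $6,000 phase-out range, leaving 5,400/6,000 of the credit: $10,610 × 5,400/6,000 = $9,549.
Veteran's Credit: 13% of the $3,500 excess over $317,000 is $455; credit = $1,475 − $455 = $1,020.
Total: $9,549 + $1,020 = $10,569.

$10,569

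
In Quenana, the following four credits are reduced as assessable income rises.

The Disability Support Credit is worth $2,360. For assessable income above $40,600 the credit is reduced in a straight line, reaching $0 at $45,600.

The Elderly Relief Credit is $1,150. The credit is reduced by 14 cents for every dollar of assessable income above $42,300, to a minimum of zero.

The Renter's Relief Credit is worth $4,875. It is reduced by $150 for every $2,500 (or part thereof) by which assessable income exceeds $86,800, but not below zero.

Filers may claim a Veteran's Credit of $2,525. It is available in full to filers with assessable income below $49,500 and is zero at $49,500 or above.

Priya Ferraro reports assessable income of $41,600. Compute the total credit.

Disability Support Credit: $41,600 is $1,000 into a $5,000 phase-out range, leaving 4,000/5,000 of the credit: $2,360 × 4,000/5,000 = $1,888.
Elderly Relief Credit: $41,600 is at or below the $42,300 threshold, so the full $1,150 applies.
Renter's Relief Credit: $41,600 is at or below the $86,800 threshold, so the full $4,875 applies.
Veteran's Credit: $41,600 is below the $49,500 cutoff, so the full $2,525 applies.
Total: $1,888 + $1,150 + $4,875 + $2,525 = $10,438.

$10,438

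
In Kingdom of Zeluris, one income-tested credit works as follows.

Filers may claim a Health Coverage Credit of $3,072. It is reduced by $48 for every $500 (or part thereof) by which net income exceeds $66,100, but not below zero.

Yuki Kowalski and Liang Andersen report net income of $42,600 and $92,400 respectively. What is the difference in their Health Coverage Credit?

$2,544

Yuki ($42,600): Health Coverage Credit: $42,600 is at or below the $66,100 threshold, so the full $3,072 applies.
Liang ($92,400): Health Coverage Credit: income exceeds $66,100 by $26,300, which is 53 full-or-partial $500 increments; reduction = 53 × $48 = $2,544, leaving $528.
Difference: |$3,072 − $528| = $2,544.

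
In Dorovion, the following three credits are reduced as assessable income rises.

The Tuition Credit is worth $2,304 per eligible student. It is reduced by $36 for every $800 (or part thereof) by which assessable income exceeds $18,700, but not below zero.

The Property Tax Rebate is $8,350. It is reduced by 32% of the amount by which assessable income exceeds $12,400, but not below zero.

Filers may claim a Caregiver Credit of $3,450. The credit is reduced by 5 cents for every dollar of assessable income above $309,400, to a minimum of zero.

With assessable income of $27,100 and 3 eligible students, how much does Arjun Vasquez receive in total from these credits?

$13,612

Tuition Credit: base = 3 × $2,304 = $6,912. income exceeds $18,700 by $8,400, which is 11 full-or-partial $800 increments; reduction = 11 × $36 = $396, leaving $6,516.
Property Tax Rebate: 32% of the $14,700 excess over $12,400 is $4,704; credit = $8,350 − $4,704 = $3,646.
Caregiver Credit: $27,100 is at or below the $309,400 threshold, so the full $3,450 applies.
Total: $6,516 + $3,646 + $3,450 = $13,612.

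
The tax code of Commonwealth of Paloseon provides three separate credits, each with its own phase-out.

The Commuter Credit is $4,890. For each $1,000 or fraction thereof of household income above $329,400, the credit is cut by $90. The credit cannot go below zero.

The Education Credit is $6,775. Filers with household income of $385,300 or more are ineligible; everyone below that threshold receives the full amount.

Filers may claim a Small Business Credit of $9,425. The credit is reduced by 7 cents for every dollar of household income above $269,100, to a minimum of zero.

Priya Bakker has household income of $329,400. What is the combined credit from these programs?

Commuter Credit: $329,400 is at or below the $329,400 threshold, so the full $4,890 applies.
Education Credit: $329,400 is below the $385,300 cutoff, so the full $6,775 applies.
Small Business Credit: 7% of the $60,300 excess over $269,100 is $4,221; credit = $9,425 − $4,221 = $5,204.
Total: $4,890 + $6,775 + $5,204 = $16,869.

$16,869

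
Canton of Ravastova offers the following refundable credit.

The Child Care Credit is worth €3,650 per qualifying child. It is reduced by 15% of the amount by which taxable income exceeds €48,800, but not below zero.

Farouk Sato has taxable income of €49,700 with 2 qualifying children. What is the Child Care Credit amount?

Child Care Credit: base = 2 × €3,650 = €7,300. 15% of the €900 excess over €48,800 is €135; credit = €7,300 − €135 = €7,165.

€7,165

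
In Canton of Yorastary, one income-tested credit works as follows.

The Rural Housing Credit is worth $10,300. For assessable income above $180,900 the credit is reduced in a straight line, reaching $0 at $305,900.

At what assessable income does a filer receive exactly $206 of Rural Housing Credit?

$206 is 206/10,300 of the full $10,300, so 10,094/10,300 of the $125,000 range has been used: income = $180,900 + $125,000 × 10,094/10,300 = $303,400.

$303,400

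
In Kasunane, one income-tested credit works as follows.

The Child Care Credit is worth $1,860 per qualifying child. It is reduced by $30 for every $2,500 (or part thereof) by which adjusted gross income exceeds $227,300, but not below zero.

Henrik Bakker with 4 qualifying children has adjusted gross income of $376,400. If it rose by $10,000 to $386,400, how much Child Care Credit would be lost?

$120

At $376,400 — base = 4 × $1,860 = $7,440. income exceeds $227,300 by $149,100, which is 60 full-or-partial $2,500 increments; reduction = 60 × $30 = $1,800, leaving $5,640.
At $386,400 — base = 4 × $1,860 = $7,440. income exceeds $227,300 by $159,100, which is 64 full-or-partial $2,500 increments; reduction = 64 × $30 = $1,920, leaving $5,520.
Lost: $5,640 − $5,520 = $120.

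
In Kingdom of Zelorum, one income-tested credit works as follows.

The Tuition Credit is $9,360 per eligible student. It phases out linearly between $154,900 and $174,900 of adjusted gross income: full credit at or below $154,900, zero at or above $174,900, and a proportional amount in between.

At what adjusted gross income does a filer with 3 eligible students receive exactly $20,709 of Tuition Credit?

$160,150

Full credit = 3 × $9,360 = $28,080.
$20,709 is 20,709/28,080 of the full $28,080, so 7,371/28,080 of the $20,000 range has been used: income = $154,900 + $20,000 × 7,371/28,080 = $160,150.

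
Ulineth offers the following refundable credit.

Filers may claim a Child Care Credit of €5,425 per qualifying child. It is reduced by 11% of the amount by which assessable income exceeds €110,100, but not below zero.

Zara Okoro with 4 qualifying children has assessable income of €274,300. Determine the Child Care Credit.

€3,638

Child Care Credit: base = 4 × €5,425 = €21,700. 11% of the €164,200 excess over €110,100 is €18,062; credit = €21,700 − €18,062 = €3,638.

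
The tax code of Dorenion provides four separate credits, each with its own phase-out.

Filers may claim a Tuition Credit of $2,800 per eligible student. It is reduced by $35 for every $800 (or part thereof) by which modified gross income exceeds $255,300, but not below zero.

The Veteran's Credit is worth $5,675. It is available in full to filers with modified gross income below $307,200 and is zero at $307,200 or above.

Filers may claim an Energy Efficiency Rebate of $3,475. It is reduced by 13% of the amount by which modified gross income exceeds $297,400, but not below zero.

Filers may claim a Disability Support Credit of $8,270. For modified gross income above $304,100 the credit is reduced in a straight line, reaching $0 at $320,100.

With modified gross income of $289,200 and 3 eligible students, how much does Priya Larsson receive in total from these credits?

$24,315

Tuition Credit: base = 3 × $2,800 = $8,400. income exceeds $255,300 by $33,900, which is 43 full-or-partial $800 increments; reduction = 43 × $35 = $1,505, leaving $6,895.
Veteran's Credit: $289,200 is below the $307,200 cutoff, so the full $5,675 applies.
Energy Efficiency Rebate: $289,200 is at or below the $297,400 threshold, so the full $3,475 applies.
Disability Support Credit: $289,200 is at or below the $304,100 threshold, so the full $8,270 applies.
Total: $6,895 + $5,675 + $3,475 + $8,270 = $24,315.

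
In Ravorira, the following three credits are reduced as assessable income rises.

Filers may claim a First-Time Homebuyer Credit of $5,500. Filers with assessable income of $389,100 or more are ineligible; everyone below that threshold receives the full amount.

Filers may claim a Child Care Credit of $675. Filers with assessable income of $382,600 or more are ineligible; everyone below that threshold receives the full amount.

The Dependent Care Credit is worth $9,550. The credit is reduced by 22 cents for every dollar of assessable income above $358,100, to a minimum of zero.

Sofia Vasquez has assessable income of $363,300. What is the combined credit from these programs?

$14,581

First-Time Homebuyer Credit: $363,300 is below the $389,100 cutoff, so the full $5,500 applies.
Child Care Credit: $363,300 is below the $382,600 cutoff, so the full $675 applies.
Dependent Care Credit: 22% of the $5,200 excess over $358,100 is $1,144; credit = $9,550 − $1,144 = $8,406.
Total: $5,500 + $675 + $8,406 = $14,581.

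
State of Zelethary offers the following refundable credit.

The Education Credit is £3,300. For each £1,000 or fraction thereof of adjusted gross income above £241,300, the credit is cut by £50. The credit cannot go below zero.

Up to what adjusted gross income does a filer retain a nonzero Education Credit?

£306,300

After 65 increments the reduction is 65 × £50 = £3,250, leaving £50; one more increment wipes it out. Increment 65 ends at excess 65 × £1,000 = £65,000, so the highest qualifying income is £241,300 + £65,000 = £306,300.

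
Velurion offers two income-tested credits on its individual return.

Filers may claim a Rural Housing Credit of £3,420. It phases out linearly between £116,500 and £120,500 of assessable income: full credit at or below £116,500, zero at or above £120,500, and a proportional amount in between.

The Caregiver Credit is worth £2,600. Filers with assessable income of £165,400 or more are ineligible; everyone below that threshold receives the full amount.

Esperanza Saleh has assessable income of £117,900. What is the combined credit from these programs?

£4,823

Rural Housing Credit: £117,900 is £1,400 into a £4,000 phase-out range, leaving 2,600/4,000 of the credit: £3,420 × 2,600/4,000 = £2,223.
Caregiver Credit: £117,900 is below the £165,400 cutoff, so the full £2,600 applies.
Total: £2,223 + £2,600 = £4,823.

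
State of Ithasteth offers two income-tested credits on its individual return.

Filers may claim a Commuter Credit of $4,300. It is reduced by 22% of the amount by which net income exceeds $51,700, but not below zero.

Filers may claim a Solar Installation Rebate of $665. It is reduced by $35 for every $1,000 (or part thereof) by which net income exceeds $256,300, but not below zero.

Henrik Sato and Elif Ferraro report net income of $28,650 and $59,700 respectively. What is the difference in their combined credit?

Henrik ($28,650): Commuter Credit: $28,650 is at or below the $51,700 threshold, so the full $4,300 applies. Solar Installation Rebate: $28,650 is at or below the $256,300 threshold, so the full $665 applies. total $4,300 + $665 = $4,965
Elif ($59,700): Commuter Credit: 22% of the $8,000 excess over $51,700 is $1,760; credit = $4,300 − $1,760 = $2,540. Solar Installation Rebate: $59,700 is at or below the $256,300 threshold, so the full $665 applies. total $2,540 + $665 = $3,205
Difference: |$4,965 − $3,205| = $1,760.

$1,760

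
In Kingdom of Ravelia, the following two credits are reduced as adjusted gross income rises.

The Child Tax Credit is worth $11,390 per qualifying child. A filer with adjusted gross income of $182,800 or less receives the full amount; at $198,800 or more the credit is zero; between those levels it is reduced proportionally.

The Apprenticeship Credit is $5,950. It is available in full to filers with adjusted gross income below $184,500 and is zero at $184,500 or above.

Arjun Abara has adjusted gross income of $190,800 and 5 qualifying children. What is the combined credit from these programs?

$28,475

Child Tax Credit: base = 5 × $11,390 = $56,950. $190,800 is $8,000 into a $16,000 phase-out range, leaving 8,000/16,000 of the credit: $56,950 × 8,000/16,000 = $28,475.
Apprenticeship Credit: $190,800 meets or exceeds the $184,500 cutoff, so the credit is $0.
Total: $28,475 + $0 = $28,475.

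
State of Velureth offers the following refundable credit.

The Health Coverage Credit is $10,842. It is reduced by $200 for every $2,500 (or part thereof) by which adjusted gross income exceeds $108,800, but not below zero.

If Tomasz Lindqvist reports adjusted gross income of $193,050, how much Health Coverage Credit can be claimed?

$4,042

Health Coverage Credit: income exceeds $108,800 by $84,250, which is 34 full-or-partial $2,500 increments; reduction = 34 × $200 = $6,800, leaving $4,042.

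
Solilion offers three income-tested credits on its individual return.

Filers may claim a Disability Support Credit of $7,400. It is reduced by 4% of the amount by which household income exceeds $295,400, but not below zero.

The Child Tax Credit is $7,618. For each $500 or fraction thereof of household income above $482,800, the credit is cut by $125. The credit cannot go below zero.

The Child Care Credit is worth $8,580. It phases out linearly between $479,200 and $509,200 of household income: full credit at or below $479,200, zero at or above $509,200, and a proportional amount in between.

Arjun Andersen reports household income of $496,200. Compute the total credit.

Disability Support Credit: 4% of the $200,800 excess over $295,400 is $8,032 ≥ base, so the credit is $0.
Child Tax Credit: income exceeds $482,800 by $13,400, which is 27 full-or-partial $500 increments; reduction = 27 × $125 = $3,375, leaving $4,243.
Child Care Credit: $496,200 is $17,000 into a $30,000 phase-out range, leaving 13,000/30,000 of the credit: $8,580 × 13,000/30,000 = $3,718.
Total: $0 + $4,243 + $3,718 = $7,961.

$7,961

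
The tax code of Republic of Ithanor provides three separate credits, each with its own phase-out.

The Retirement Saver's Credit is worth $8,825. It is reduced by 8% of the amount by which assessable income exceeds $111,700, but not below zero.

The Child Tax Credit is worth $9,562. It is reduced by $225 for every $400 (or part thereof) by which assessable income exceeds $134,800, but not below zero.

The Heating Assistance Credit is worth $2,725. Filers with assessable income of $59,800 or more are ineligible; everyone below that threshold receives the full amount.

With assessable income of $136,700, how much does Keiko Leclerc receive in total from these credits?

$15,262

Retirement Saver's Credit: 8% of the $25,000 excess over $111,700 is $2,000; credit = $8,825 − $2,000 = $6,825.
Child Tax Credit: income exceeds $134,800 by $1,900, which is 5 full-or-partial $400 increments; reduction = 5 × $225 = $1,125, leaving $8,437.
Heating Assistance Credit: $136,700 meets or exceeds the $59,800 cutoff, so the credit is $0.
Total: $6,825 + $8,437 + $0 = $15,262.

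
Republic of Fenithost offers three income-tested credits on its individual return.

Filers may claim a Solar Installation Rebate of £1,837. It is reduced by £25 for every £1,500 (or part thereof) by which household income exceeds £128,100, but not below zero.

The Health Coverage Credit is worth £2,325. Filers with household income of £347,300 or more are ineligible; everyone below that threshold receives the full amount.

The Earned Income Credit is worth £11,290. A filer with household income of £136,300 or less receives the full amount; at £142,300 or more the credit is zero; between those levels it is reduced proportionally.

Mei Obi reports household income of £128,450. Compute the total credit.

£15,427

Solar Installation Rebate: income exceeds £128,100 by £350, which is 1 full-or-partial £1,500 increment; reduction = 1 × £25 = £25, leaving £1,812.
Health Coverage Credit: £128,450 is below the £347,300 cutoff, so the full £2,325 applies.
Earned Income Credit: £128,450 is at or below the £136,300 threshold, so the full £11,290 applies.
Total: £1,812 + £2,325 + £11,290 = £15,427.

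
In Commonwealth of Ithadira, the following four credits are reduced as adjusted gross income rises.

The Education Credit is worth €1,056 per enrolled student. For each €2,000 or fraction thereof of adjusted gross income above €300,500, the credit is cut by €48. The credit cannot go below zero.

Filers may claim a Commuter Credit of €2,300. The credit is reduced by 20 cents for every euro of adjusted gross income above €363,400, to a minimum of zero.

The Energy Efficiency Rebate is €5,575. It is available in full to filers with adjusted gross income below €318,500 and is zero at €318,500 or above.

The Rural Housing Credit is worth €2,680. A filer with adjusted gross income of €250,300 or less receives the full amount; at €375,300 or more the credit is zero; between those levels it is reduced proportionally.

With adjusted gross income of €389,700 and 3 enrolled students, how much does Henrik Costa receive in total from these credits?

€1,008

Education Credit: base = 3 × €1,056 = €3,168. income exceeds €300,500 by €89,200, which is 45 full-or-partial €2,000 increments; reduction = 45 × €48 = €2,160, leaving €1,008.
Commuter Credit: 20% of the €26,300 excess over €363,400 is €5,260 ≥ base, so the credit is €0.
Energy Efficiency Rebate: €389,700 meets or exceeds the €318,500 cutoff, so the credit is €0.
Rural Housing Credit: €389,700 is at or above €375,300, so the credit is €0.
Total: €1,008 + €0 + €0 + €0 = €1,008.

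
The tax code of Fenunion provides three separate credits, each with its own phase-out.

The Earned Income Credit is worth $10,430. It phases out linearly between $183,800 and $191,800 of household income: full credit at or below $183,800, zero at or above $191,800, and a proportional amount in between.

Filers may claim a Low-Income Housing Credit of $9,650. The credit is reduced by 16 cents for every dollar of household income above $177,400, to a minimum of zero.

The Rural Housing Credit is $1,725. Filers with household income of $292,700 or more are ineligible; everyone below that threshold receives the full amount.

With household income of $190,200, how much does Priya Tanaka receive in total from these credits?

$11,413

Earned Income Credit: $190,200 is $6,400 into a $8,000 phase-out range, leaving 1,600/8,000 of the credit: $10,430 × 1,600/8,000 = $2,086.
Low-Income Housing Credit: 16% of the $12,800 excess over $177,400 is $2,048; credit = $9,650 − $2,048 = $7,602.
Rural Housing Credit: $190,200 is below the $292,700 cutoff, so the full $1,725 applies.
Total: $2,086 + $7,602 + $1,725 = $11,413.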